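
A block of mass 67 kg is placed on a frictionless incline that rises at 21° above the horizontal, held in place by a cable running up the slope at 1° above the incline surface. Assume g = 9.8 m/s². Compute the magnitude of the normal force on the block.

Take axes along and perpendicular to the incline. Weight components: W sin 21° = 235.3 N down-slope, W cos 21° = 613 N into the surface.
Along incline: T cos 1° = W sin 21° → T = 235.3 N.
Perpendicular: N = W cos 21° − T sin 1° = 608.9 N.

N ≈ 609 N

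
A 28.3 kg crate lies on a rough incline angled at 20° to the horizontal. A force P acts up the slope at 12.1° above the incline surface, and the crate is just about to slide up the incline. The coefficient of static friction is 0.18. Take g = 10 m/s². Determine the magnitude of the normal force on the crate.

On the verge of sliding up the incline, friction equals μN and acts down the slope.
Perpendicular: N + P sin 12.1° = W cos 20° = 265.9 N.
Along incline: P cos 12.1° = W sin 20° + μN  with W sin 20° = 96.79 N.
Solving the pair for P and N: P = 142.4 N, N = 236.1 N (and f = μN = 42.49 N).

N ≈ 236 N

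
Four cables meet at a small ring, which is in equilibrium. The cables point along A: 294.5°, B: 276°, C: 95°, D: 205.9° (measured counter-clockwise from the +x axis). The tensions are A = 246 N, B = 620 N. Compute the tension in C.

Resolve: ΣF_x = 246 cos 294.5° + 620 cos 276° + T_C cos 95° + T_D cos 205.9° = 0.
        ΣF_y = 246 sin 294.5° + 620 sin 276° + T_C sin 95° + T_D sin 205.9° = 0.
The known terms sum to (166.8, -840.5) N, so -0.0872 T_C − 0.8996 T_D = -166.8 and 0.9962 T_C − 0.4368 T_D = 840.5.
Solving simultaneously: T_C = 887.3 N, T_D = 99.48 N.

T_C ≈ 887 N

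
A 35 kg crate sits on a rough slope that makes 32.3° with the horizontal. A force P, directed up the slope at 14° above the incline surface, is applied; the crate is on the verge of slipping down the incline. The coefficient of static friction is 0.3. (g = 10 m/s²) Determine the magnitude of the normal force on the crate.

N ≈ 269 N

On the verge of sliding down the incline, friction equals μN and acts up the slope.
Perpendicular: N + P sin 14° = W cos 32.3° = 295.8 N.
Along incline: P cos 14° + μN = W sin 32.3° with W sin 32.3° = 187 N.
Solving the pair for P and N: P = 109.5 N, N = 269.4 N (and f = μN = 80.81 N).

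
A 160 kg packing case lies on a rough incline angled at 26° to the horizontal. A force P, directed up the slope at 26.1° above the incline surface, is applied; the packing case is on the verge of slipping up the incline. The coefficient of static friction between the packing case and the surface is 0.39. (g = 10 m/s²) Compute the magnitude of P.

P ≈ 1180 N

On the verge of sliding up the incline, friction equals μN and acts down the slope.
Perpendicular: N + P sin 26.1° = W cos 26° = 1438 N.
Along incline: P cos 26.1° = W sin 26° + μN  with W sin 26° = 701.4 N.
Solving the pair for P and N: P = 1180 N, N = 918.9 N (and f = μN = 358.4 N).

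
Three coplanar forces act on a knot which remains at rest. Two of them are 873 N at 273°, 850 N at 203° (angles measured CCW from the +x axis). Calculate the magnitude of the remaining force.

Sum the known components: ΣF_x = -736.7 N, ΣF_y = -1204 N.
For equilibrium the remaining force must supply (−ΣF_x, −ΣF_y) = (736.7, 1204) N.
Magnitude = √((736.7)² + (1204)²) = 1411 N; direction = atan2(1204, 736.7) = 58.5°.

F ≈ 1410 N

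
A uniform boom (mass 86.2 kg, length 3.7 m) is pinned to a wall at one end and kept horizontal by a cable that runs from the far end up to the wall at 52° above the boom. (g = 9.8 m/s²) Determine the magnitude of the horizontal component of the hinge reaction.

H_x ≈ 330 N

Take torques about the hinge: T sin 52° · 3.7 = 86.2×9.8×1.85 = 1562.8 N·m.
So T = 1562.8 / (0.7880 × 3.7) = 536.01 N.
ΣF_x = 0: H_x = T cos 52° = 330 N.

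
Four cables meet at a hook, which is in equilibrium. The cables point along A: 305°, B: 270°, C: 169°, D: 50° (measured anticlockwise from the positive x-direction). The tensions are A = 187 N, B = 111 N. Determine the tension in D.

T_D ≈ 273 N

Resolve: ΣF_x = 187 cos 305° + 111 cos 270° + T_C cos 169° + T_D cos 50° = 0.
        ΣF_y = 187 sin 305° + 111 sin 270° + T_C sin 169° + T_D sin 50° = 0.
The known terms sum to (107.3, -264.2) N, so -0.9816 T_C + 0.6428 T_D = -107.3 and 0.1908 T_C + 0.7660 T_D = 264.2.
Solving simultaneously: T_C = 288.1 N, T_D = 273.1 N.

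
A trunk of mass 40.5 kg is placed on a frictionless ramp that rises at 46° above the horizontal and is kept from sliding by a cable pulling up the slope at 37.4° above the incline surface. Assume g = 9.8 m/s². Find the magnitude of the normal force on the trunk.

N ≈ 57.4 N

Take axes along and perpendicular to the incline. Weight components: W sin 46° = 285.5 N down-slope, W cos 46° = 275.7 N into the surface.
Along incline: T cos 37.4° = W sin 46° → T = 359.4 N.
Perpendicular: N = W cos 46° − T sin 37.4° = 57.42 N.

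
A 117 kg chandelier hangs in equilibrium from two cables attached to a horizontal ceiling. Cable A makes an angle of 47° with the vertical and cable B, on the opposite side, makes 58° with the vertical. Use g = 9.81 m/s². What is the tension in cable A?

T_A ≈ 1010 N

Angles from the horizontal: cable A is 90° − 47° = 43°, cable B is 90° − 58° = 32°.
Weight W = 117 × 9.81 = 1148 N acts straight down.
Horizontal: T_A cos 43° = T_B cos 32°  →  T_B = 0.8624 T_A.
Vertical: T_A sin 43° + T_B sin 32° = 1148.
Substituting the horizontal relation into the vertical equation gives 1.139 T_A = 1148, so T_A = 1008 N.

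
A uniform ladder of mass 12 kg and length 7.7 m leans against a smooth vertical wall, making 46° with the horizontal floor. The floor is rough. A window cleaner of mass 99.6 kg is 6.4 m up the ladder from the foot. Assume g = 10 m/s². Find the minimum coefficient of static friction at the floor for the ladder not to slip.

ΣF_y = 0: N_floor = 12×10 + 99.6×10 = 1116 N.
Torques about the foot: N_wall · 7.7 sin 46° = 12×10×3.85 cos 46° + 99.6×10×6.4 cos 46° → N_wall = 857.38 N.
ΣF_x = 0: f_floor = N_wall = 857.38 N.
μ_min = f_floor / N_floor = 857.38 / 1116 = 0.7683.

μ_min ≈ 0.768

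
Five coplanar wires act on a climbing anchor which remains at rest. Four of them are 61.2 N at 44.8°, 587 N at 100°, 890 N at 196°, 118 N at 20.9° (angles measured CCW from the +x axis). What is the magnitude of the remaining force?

F ≈ 906 N

Sum the known components: ΣF_x = -803.8 N, ΣF_y = 418 N.
For equilibrium the remaining force must supply (−ΣF_x, −ΣF_y) = (803.8, -418) N.
Magnitude = √((803.8)² + (-418)²) = 906 N; direction = atan2(-418, 803.8) = 332.5°.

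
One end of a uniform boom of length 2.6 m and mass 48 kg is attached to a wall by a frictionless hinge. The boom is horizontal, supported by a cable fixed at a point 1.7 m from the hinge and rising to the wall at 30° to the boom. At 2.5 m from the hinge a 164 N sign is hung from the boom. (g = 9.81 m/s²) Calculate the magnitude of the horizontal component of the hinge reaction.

Take torques about the hinge: T sin 30° · 1.7 = 48×9.81×1.3 + 164×2.5 = 1022.1 N·m.
So T = 1022.1 / (0.5000 × 1.7) = 1202.5 N.
ΣF_x = 0: H_x = T cos 30° = 1041.4 N.

H_x ≈ 1040 N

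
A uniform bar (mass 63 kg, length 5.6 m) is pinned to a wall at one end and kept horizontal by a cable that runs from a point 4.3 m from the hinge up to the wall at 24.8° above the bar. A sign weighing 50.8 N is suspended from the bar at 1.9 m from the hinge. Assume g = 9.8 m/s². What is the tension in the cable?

Take torques about the hinge: T sin 24.8° · 4.3 = 63×9.8×2.8 + 50.8×1.9 = 1825.2 N·m.
So T = 1825.2 / (0.4195 × 4.3) = 1012 N.

T ≈ 1010 N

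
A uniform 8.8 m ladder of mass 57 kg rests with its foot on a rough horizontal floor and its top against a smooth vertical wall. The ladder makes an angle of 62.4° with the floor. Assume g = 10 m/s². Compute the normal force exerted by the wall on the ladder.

Torques about the foot: N_wall · 8.8 sin 62.4° = 57×10×4.4 cos 62.4° → N_wall = 148.99 N.

N_wall ≈ 149 N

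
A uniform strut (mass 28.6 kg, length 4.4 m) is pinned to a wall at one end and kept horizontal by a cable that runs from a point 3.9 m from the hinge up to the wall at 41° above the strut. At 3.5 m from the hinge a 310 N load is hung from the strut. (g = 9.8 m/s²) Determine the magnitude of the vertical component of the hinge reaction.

Take torques about the hinge: T sin 41° · 3.9 = 28.6×9.8×2.2 + 310×3.5 = 1701.6 N·m.
So T = 1701.6 / (0.6561 × 3.9) = 665.05 N.
ΣF_y = 0: H_y = (28.6×9.8 + 310) − T sin 41° = 590.28 − 436.31 = 153.97 N.

|H_y| ≈ 154 N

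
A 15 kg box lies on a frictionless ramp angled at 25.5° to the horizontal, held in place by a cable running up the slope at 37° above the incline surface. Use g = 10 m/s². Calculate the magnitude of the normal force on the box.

Take axes along and perpendicular to the incline. Weight components: W sin 25.5° = 64.58 N down-slope, W cos 25.5° = 135.4 N into the surface.
Along incline: T cos 37° = W sin 25.5° → T = 80.86 N.
Perpendicular: N = W cos 25.5° − T sin 37° = 86.73 N.

N ≈ 86.7 N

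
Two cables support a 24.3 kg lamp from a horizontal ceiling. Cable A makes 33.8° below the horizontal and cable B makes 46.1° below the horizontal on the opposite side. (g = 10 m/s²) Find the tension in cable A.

T_A ≈ 171 N

Weight W = 24.3 × 10 = 243 N acts straight down.
Horizontal: T_A cos 33.8° = T_B cos 46.1°  →  T_B = 1.198 T_A.
Vertical: T_A sin 33.8° + T_B sin 46.1° = 243.
Substituting the horizontal relation into the vertical equation gives 1.42 T_A = 243, so T_A = 171.1 N.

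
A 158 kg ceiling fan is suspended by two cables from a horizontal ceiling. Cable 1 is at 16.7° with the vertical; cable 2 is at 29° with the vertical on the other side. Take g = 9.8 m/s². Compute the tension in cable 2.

Angles from the horizontal: cable 1 is 90° − 16.7° = 73.3°, cable 2 is 90° − 29° = 61°.
Weight W = 158 × 9.8 = 1548 N acts straight down.
Horizontal: T_1 cos 73.3° = T_2 cos 61°  →  T_1 = 1.687 T_2.
Vertical: T_1 sin 73.3° + T_2 sin 61° = 1548.
Substituting the horizontal relation into the vertical equation gives 2.491 T_2 = 1548, so T_2 = 621.7 N.

T_2 ≈ 622 N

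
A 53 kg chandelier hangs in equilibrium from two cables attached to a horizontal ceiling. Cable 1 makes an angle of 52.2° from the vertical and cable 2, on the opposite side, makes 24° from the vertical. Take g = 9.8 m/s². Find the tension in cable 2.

T_2 ≈ 423 N

Angles from the horizontal: cable 1 is 90° − 52.2° = 37.8°, cable 2 is 90° − 24° = 66°.
Weight W = 53 × 9.8 = 519.4 N acts straight down.
Horizontal: T_1 cos 37.8° = T_2 cos 66°  →  T_1 = 0.5148 T_2.
Vertical: T_1 sin 37.8° + T_2 sin 66° = 519.4.
Substituting the horizontal relation into the vertical equation gives 1.229 T_2 = 519.4, so T_2 = 422.6 N.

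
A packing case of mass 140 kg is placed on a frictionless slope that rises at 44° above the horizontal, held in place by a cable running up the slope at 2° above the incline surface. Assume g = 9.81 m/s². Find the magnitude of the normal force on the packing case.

N ≈ 955 N

Take axes along and perpendicular to the incline. Weight components: W sin 44° = 954 N down-slope, W cos 44° = 987.9 N into the surface.
Along incline: T cos 2° = W sin 44° → T = 954.6 N.
Perpendicular: N = W cos 44° − T sin 2° = 954.6 N.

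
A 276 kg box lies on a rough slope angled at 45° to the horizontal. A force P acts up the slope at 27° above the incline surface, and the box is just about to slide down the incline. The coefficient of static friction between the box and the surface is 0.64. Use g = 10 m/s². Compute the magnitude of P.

P ≈ 1170 N

On the verge of sliding down the incline, friction equals μN and acts up the slope.
Perpendicular: N + P sin 27° = W cos 45° = 1952 N.
Along incline: P cos 27° + μN = W sin 45° with W sin 45° = 1952 N.
Solving the pair for P and N: P = 1170 N, N = 1420 N (and f = μN = 909.1 N).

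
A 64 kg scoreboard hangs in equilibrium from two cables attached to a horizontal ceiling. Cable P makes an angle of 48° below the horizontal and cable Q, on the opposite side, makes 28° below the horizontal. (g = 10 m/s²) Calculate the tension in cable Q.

Weight W = 64 × 10 = 640 N acts straight down.
Horizontal: T_P cos 48° = T_Q cos 28°  →  T_P = 1.32 T_Q.
Vertical: T_P sin 48° + T_Q sin 28° = 640.
Substituting the horizontal relation into the vertical equation gives 1.45 T_Q = 640, so T_Q = 441.4 N.

T_Q ≈ 441 N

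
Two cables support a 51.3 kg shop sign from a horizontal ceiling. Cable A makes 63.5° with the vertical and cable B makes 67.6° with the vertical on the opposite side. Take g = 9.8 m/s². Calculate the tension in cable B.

Angles from the horizontal: cable A is 90° − 63.5° = 26.5°, cable B is 90° − 67.6° = 22.4°.
Weight W = 51.3 × 9.8 = 502.7 N acts straight down.
Horizontal: T_A cos 26.5° = T_B cos 22.4°  →  T_A = 1.033 T_B.
Vertical: T_A sin 26.5° + T_B sin 22.4° = 502.7.
Substituting the horizontal relation into the vertical equation gives 0.842 T_B = 502.7, so T_B = 597.1 N.

T_B ≈ 597 N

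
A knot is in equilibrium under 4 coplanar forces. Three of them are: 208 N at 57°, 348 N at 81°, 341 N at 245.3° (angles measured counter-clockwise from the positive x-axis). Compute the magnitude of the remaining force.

F ≈ 210 N

Sum the known components: ΣF_x = 25.23 N, ΣF_y = 208.4 N.
For equilibrium the remaining force must supply (−ΣF_x, −ΣF_y) = (-25.23, -208.4) N.
Magnitude = √((-25.23)² + (-208.4)²) = 209.9 N; direction = atan2(-208.4, -25.23) = 263.1°.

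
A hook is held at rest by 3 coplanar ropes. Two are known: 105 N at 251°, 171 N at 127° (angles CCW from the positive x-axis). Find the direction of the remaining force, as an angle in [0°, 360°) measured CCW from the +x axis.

θ ≈ 345°

Sum the known components: ΣF_x = -137.1 N, ΣF_y = 37.29 N.
For equilibrium the remaining force must supply (−ΣF_x, −ΣF_y) = (137.1, -37.29) N.
Magnitude = √((137.1)² + (-37.29)²) = 142.1 N; direction = atan2(-37.29, 137.1) = 344.8°.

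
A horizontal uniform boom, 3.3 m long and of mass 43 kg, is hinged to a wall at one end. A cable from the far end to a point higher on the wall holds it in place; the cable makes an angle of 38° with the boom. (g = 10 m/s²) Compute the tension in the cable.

T ≈ 349 N

Take torques about the hinge: T sin 38° · 3.3 = 43×10×1.65 = 709.5 N·m.
So T = 709.5 / (0.6157 × 3.3) = 349.22 N.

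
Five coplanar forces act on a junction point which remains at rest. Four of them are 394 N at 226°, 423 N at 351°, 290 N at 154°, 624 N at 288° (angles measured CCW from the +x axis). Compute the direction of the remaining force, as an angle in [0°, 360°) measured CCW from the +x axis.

Sum the known components: ΣF_x = 76.27 N, ΣF_y = -815.9 N.
For equilibrium the remaining force must supply (−ΣF_x, −ΣF_y) = (-76.27, 815.9) N.
Magnitude = √((-76.27)² + (815.9)²) = 819.5 N; direction = atan2(815.9, -76.27) = 95.3°.

θ ≈ 95.3°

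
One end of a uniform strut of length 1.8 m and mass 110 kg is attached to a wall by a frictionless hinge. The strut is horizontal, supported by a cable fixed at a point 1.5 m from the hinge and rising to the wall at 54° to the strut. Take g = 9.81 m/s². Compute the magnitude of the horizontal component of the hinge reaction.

Take torques about the hinge: T sin 54° · 1.5 = 110×9.81×0.9 = 971.19 N·m.
So T = 971.19 / (0.8090 × 1.5) = 800.3 N.
ΣF_x = 0: H_x = T cos 54° = 470.41 N.

H_x ≈ 470 N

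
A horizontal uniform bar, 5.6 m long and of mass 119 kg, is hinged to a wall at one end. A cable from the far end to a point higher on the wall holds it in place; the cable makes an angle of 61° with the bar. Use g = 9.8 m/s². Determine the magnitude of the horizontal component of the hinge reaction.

Take torques about the hinge: T sin 61° · 5.6 = 119×9.8×2.8 = 3265.4 N·m.
So T = 3265.4 / (0.8746 × 5.6) = 666.69 N.
ΣF_x = 0: H_x = T cos 61° = 323.22 N.

H_x ≈ 323 N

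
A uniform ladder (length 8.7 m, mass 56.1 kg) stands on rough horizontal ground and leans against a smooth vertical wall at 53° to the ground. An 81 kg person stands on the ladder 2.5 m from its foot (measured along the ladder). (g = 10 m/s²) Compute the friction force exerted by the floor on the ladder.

Torques about the foot: N_wall · 8.7 sin 53° = 56.1×10×4.35 cos 53° + 81×10×2.5 cos 53° → N_wall = 386.77 N.
ΣF_x = 0: f_floor = N_wall = 386.77 N.

f ≈ 387 N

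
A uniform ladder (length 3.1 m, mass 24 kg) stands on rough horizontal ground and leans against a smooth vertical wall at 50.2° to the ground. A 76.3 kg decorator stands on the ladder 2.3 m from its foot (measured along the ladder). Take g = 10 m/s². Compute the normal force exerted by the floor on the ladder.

ΣF_y = 0: N_floor = 24×10 + 76.3×10 = 1003 N.

N_floor ≈ 1000 N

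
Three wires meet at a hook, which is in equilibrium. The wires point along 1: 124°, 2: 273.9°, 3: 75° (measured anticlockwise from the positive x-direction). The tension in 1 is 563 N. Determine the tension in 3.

T_3 ≈ 872 N

Resolve: ΣF_x = 563 cos 124° + T_2 cos 273.9° + T_3 cos 75° = 0.
        ΣF_y = 563 sin 124° + T_2 sin 273.9° + T_3 sin 75° = 0.
The known terms sum to (-314.8, 466.7) N, so 0.0680 T_2 + 0.2588 T_3 = 314.8 and -0.9977 T_2 + 0.9659 T_3 = -466.7.
Solving simultaneously: T_2 = 1312 N, T_3 = 871.7 N.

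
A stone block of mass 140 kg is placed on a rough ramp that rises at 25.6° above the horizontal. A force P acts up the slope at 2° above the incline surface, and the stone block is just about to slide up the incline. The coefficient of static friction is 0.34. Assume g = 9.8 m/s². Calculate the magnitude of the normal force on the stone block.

On the verge of sliding up the incline, friction equals μN and acts down the slope.
Perpendicular: N + P sin 2° = W cos 25.6° = 1237 N.
Along incline: P cos 2° = W sin 25.6° + μN  with W sin 25.6° = 592.8 N.
Solving the pair for P and N: P = 1002 N, N = 1202 N (and f = μN = 408.8 N).

N ≈ 1200 N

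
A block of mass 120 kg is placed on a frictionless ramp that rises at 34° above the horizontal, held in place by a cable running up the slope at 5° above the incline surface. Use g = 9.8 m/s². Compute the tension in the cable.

Take axes along and perpendicular to the incline. Weight components: W sin 34° = 657.6 N down-slope, W cos 34° = 974.9 N into the surface.
Along incline: T cos 5° = W sin 34° → T = 660.1 N.
Perpendicular: N = W cos 34° − T sin 5° = 917.4 N.

T ≈ 660 N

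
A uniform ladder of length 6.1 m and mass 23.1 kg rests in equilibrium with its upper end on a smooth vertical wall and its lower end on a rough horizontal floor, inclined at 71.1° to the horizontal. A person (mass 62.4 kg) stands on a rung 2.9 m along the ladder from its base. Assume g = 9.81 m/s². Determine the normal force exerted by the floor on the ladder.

N_floor ≈ 839 N

ΣF_y = 0: N_floor = 23.1×9.81 + 62.4×9.81 = 838.75 N.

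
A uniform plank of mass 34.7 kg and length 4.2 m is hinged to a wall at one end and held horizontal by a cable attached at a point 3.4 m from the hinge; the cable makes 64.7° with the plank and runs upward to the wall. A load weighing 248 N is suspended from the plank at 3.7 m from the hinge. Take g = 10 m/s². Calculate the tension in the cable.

T ≈ 536 N

Take torques about the hinge: T sin 64.7° · 3.4 = 34.7×10×2.1 + 248×3.7 = 1646.3 N·m.
So T = 1646.3 / (0.9041 × 3.4) = 535.58 N.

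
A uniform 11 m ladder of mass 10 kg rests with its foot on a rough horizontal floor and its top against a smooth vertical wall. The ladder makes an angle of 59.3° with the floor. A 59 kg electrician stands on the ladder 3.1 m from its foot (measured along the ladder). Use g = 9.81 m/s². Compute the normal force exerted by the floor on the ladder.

ΣF_y = 0: N_floor = 10×9.81 + 59×9.81 = 676.89 N.

N_floor ≈ 677 N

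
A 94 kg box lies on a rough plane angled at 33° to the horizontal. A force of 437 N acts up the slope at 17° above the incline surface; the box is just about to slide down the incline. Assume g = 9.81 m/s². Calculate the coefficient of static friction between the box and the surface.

μ ≈ 0.131

On the verge of sliding down the incline, friction is at its maximum μN and acts up the slope.
Perpendicular to incline: N = W cos 33° − P sin 17° = 773.4 − 127.8 = 645.6 N.
Along incline: P cos 17° + μN = W sin 33° → μ = (W sin 33° − P cos 17°) / N = 0.1306.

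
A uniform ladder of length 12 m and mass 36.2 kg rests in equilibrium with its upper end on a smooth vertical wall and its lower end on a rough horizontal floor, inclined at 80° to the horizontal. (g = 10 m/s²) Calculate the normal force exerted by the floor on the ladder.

ΣF_y = 0: N_floor = 36.2×10 = 362 N.

N_floor ≈ 362 N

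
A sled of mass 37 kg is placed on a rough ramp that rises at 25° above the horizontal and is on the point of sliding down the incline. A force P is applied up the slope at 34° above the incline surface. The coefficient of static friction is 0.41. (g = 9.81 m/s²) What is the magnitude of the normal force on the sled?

On the verge of sliding down the incline, friction equals μN and acts up the slope.
Perpendicular: N + P sin 34° = W cos 25° = 329 N.
Along incline: P cos 34° + μN = W sin 25° with W sin 25° = 153.4 N.
Solving the pair for P and N: P = 30.88 N, N = 311.7 N (and f = μN = 127.8 N).

N ≈ 312 N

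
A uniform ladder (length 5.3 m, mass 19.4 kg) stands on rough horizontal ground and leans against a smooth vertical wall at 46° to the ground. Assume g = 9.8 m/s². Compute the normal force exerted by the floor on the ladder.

ΣF_y = 0: N_floor = 19.4×9.8 = 190.12 N.

N_floor ≈ 190 N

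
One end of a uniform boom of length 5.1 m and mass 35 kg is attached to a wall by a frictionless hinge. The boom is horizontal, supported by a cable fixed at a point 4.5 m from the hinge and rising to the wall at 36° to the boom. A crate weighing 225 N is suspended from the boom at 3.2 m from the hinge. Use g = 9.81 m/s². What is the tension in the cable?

Take torques about the hinge: T sin 36° · 4.5 = 35×9.81×2.55 + 225×3.2 = 1595.5 N·m.
So T = 1595.5 / (0.5878 × 4.5) = 603.22 N.

T ≈ 603 N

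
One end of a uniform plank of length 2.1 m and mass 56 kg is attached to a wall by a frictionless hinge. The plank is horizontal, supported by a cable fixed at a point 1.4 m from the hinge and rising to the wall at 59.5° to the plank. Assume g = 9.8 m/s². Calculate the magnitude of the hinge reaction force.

Take torques about the hinge: T sin 59.5° · 1.4 = 56×9.8×1.05 = 576.24 N·m.
So T = 576.24 / (0.8616 × 1.4) = 477.7 N.
ΣF_x = 0: H_x = T cos 59.5° = 242.45 N.
ΣF_y = 0: H_y = (56×9.8) − T sin 59.5° = 548.8 − 411.6 = 137.2 N.
|H| = √(H_x² + H_y²) = √((242.45)² + (137.2)²) = 278.58 N.

|H| ≈ 279 N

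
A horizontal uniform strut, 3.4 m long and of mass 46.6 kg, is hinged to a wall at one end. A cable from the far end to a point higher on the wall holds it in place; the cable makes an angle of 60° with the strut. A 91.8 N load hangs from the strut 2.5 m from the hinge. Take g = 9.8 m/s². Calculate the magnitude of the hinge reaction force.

Take torques about the hinge: T sin 60° · 3.4 = 46.6×9.8×1.7 + 91.8×2.5 = 1005.9 N·m.
So T = 1005.9 / (0.8660 × 3.4) = 341.61 N.
ΣF_x = 0: H_x = T cos 60° = 170.8 N.
ΣF_y = 0: H_y = (46.6×9.8 + 91.8) − T sin 60° = 548.48 − 295.84 = 252.64 N.
|H| = √(H_x² + H_y²) = √((170.8)² + (252.64)²) = 304.96 N.

|H| ≈ 305 N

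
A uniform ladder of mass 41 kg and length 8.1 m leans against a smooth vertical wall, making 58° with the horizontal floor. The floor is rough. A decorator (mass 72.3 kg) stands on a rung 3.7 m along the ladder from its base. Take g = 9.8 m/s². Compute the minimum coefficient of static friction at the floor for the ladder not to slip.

μ_min ≈ 0.295

ΣF_y = 0: N_floor = 41×9.8 + 72.3×9.8 = 1110.3 N.
Torques about the foot: N_wall · 8.1 sin 58° = 41×9.8×4.05 cos 58° + 72.3×9.8×3.7 cos 58° → N_wall = 327.78 N.
ΣF_x = 0: f_floor = N_wall = 327.78 N.
μ_min = f_floor / N_floor = 327.78 / 1110.3 = 0.2952.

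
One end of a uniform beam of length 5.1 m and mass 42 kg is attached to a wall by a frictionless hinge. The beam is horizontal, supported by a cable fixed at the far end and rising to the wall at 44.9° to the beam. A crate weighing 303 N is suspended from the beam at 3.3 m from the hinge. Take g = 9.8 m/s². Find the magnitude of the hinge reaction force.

|H| ≈ 510 N

Take torques about the hinge: T sin 44.9° · 5.1 = 42×9.8×2.55 + 303×3.3 = 2049.5 N·m.
So T = 2049.5 / (0.7059 × 5.1) = 569.31 N.
ΣF_x = 0: H_x = T cos 44.9° = 403.26 N.
ΣF_y = 0: H_y = (42×9.8 + 303) − T sin 44.9° = 714.6 − 401.86 = 312.74 N.
|H| = √(H_x² + H_y²) = √((403.26)² + (312.74)²) = 510.32 N.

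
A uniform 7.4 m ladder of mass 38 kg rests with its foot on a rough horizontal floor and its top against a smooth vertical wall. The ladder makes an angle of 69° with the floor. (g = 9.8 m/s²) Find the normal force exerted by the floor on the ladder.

ΣF_y = 0: N_floor = 38×9.8 = 372.4 N.

N_floor ≈ 372 N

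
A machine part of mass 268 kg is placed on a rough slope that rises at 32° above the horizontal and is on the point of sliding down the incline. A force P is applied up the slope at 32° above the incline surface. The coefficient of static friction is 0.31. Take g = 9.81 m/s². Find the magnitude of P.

P ≈ 1030 N

On the verge of sliding down the incline, friction equals μN and acts up the slope.
Perpendicular: N + P sin 32° = W cos 32° = 2230 N.
Along incline: P cos 32° + μN = W sin 32° with W sin 32° = 1393 N.
Solving the pair for P and N: P = 1027 N, N = 1686 N (and f = μN = 522.5 N).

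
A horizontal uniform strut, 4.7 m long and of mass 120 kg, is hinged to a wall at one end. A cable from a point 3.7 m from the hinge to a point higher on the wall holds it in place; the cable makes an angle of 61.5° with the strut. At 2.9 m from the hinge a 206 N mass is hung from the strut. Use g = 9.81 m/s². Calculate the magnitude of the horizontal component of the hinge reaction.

H_x ≈ 494 N

Take torques about the hinge: T sin 61.5° · 3.7 = 120×9.81×2.35 + 206×2.9 = 3363.8 N·m.
So T = 3363.8 / (0.8788 × 3.7) = 1034.5 N.
ΣF_x = 0: H_x = T cos 61.5° = 493.62 N.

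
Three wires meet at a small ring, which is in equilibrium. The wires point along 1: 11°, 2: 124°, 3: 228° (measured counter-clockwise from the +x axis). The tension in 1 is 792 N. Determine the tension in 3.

Resolve: ΣF_x = 792 cos 11° + T_2 cos 124° + T_3 cos 228° = 0.
        ΣF_y = 792 sin 11° + T_2 sin 124° + T_3 sin 228° = 0.
The known terms sum to (777.4, 151.1) N, so -0.5592 T_2 − 0.6691 T_3 = -777.4 and 0.8290 T_2 − 0.7431 T_3 = -151.1.
Solving simultaneously: T_2 = 491.2 N, T_3 = 751.4 N.

T_3 ≈ 751 N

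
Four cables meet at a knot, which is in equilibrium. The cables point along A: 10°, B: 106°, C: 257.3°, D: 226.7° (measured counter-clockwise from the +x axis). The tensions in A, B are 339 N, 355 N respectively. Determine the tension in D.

T_D ≈ 279 N

Resolve: ΣF_x = 339 cos 10° + 355 cos 106° + T_C cos 257.3° + T_D cos 226.7° = 0.
        ΣF_y = 339 sin 10° + 355 sin 106° + T_C sin 257.3° + T_D sin 226.7° = 0.
The known terms sum to (236, 400.1) N, so -0.2198 T_C − 0.6858 T_D = -236 and -0.9755 T_C − 0.7278 T_D = -400.1.
Solving simultaneously: T_C = 201.7 N, T_D = 279.5 N.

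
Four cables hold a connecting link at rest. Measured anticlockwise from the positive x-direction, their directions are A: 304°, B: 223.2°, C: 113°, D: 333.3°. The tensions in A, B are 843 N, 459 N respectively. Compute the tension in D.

T_D ≈ 417 N

Resolve: ΣF_x = 843 cos 304° + 459 cos 223.2° + T_C cos 113° + T_D cos 333.3° = 0.
        ΣF_y = 843 sin 304° + 459 sin 223.2° + T_C sin 113° + T_D sin 333.3° = 0.
The known terms sum to (136.8, -1013) N, so -0.3907 T_C + 0.8934 T_D = -136.8 and 0.9205 T_C − 0.4493 T_D = 1013.
Solving simultaneously: T_C = 1304 N, T_D = 417.3 N.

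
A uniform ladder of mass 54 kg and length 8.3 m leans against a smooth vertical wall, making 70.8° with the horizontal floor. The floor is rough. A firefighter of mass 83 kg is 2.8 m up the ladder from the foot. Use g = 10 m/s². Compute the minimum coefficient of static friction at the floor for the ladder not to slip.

ΣF_y = 0: N_floor = 54×10 + 83×10 = 1370 N.
Torques about the foot: N_wall · 8.3 sin 70.8° = 54×10×4.15 cos 70.8° + 83×10×2.8 cos 70.8° → N_wall = 191.53 N.
ΣF_x = 0: f_floor = N_wall = 191.53 N.
μ_min = f_floor / N_floor = 191.53 / 1370 = 0.1398.

μ_min ≈ 0.140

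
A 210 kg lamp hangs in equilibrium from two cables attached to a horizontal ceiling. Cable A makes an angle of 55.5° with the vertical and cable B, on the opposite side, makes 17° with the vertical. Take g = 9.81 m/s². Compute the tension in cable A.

Angles from the horizontal: cable A is 90° − 55.5° = 34.5°, cable B is 90° − 17° = 73°.
Weight W = 210 × 9.81 = 2060 N acts straight down.
Horizontal: T_A cos 34.5° = T_B cos 73°  →  T_B = 2.819 T_A.
Vertical: T_A sin 34.5° + T_B sin 73° = 2060.
Substituting the horizontal relation into the vertical equation gives 3.262 T_A = 2060, so T_A = 631.5 N.

T_A ≈ 632 N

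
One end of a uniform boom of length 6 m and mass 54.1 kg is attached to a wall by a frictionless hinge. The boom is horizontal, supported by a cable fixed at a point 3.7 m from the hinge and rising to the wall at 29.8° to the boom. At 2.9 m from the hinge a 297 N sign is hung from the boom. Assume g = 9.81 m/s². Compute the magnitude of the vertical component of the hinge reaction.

Take torques about the hinge: T sin 29.8° · 3.7 = 54.1×9.81×3 + 297×2.9 = 2453.5 N·m.
So T = 2453.5 / (0.4970 × 3.7) = 1334.3 N.
ΣF_y = 0: H_y = (54.1×9.81 + 297) − T sin 29.8° = 827.72 − 663.1 = 164.62 N.

|H_y| ≈ 165 N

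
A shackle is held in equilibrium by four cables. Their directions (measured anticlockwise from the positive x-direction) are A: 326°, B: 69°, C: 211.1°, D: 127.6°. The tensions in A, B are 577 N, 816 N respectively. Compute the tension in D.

Resolve: ΣF_x = 577 cos 326° + 816 cos 69° + T_C cos 211.1° + T_D cos 127.6° = 0.
        ΣF_y = 577 sin 326° + 816 sin 69° + T_C sin 211.1° + T_D sin 127.6° = 0.
The known terms sum to (770.8, 439.1) N, so -0.8563 T_C − 0.6101 T_D = -770.8 and -0.5165 T_C + 0.7923 T_D = -439.1.
Solving simultaneously: T_C = 884.3 N, T_D = 22.25 N.

T_D ≈ 22.3 N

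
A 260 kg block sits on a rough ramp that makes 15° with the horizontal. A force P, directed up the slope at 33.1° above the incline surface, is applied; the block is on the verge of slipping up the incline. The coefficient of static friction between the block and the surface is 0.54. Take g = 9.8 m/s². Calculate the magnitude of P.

P ≈ 1760 N

On the verge of sliding up the incline, friction equals μN and acts down the slope.
Perpendicular: N + P sin 33.1° = W cos 15° = 2461 N.
Along incline: P cos 33.1° = W sin 15° + μN  with W sin 15° = 659.5 N.
Solving the pair for P and N: P = 1756 N, N = 1502 N (and f = μN = 811.3 N).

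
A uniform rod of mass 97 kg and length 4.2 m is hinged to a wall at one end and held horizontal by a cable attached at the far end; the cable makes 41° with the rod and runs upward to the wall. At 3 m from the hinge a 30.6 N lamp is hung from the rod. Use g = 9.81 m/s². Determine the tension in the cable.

Take torques about the hinge: T sin 41° · 4.2 = 97×9.81×2.1 + 30.6×3 = 2090.1 N·m.
So T = 2090.1 / (0.6561 × 4.2) = 758.53 N.

T ≈ 759 N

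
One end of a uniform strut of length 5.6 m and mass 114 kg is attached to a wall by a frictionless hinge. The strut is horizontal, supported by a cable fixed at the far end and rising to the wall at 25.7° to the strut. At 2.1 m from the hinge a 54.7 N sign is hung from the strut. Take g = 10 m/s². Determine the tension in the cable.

Take torques about the hinge: T sin 25.7° · 5.6 = 114×10×2.8 + 54.7×2.1 = 3306.9 N·m.
So T = 3306.9 / (0.4337 × 5.6) = 1361.7 N.

T ≈ 1360 N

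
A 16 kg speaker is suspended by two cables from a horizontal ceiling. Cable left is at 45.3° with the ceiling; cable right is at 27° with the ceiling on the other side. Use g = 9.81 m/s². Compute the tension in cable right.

T_right ≈ 116 N

Weight W = 16 × 9.81 = 157 N acts straight down.
Horizontal: T_left cos 45.3° = T_right cos 27°  →  T_left = 1.267 T_right.
Vertical: T_left sin 45.3° + T_right sin 27° = 157.
Substituting the horizontal relation into the vertical equation gives 1.354 T_right = 157, so T_right = 115.9 N.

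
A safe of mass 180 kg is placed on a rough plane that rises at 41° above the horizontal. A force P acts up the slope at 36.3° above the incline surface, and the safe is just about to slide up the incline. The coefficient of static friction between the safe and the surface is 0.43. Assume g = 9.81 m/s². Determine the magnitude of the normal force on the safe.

On the verge of sliding up the incline, friction equals μN and acts down the slope.
Perpendicular: N + P sin 36.3° = W cos 41° = 1333 N.
Along incline: P cos 36.3° = W sin 41° + μN  with W sin 41° = 1158 N.
Solving the pair for P and N: P = 1633 N, N = 366.1 N (and f = μN = 157.4 N).

N ≈ 366 N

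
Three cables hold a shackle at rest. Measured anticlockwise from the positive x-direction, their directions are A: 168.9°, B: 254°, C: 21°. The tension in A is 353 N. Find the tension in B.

T_B ≈ 235 N

Resolve: ΣF_x = 353 cos 168.9° + T_B cos 254° + T_C cos 21° = 0.
        ΣF_y = 353 sin 168.9° + T_B sin 254° + T_C sin 21° = 0.
The known terms sum to (-346.4, 67.96) N, so -0.2756 T_B + 0.9336 T_C = 346.4 and -0.9613 T_B + 0.3584 T_C = -67.96.
Solving simultaneously: T_B = 234.9 N, T_C = 440.4 N.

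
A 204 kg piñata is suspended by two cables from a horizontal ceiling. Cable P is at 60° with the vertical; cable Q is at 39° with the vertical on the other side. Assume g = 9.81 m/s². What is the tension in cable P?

T_P ≈ 1280 N

Angles from the horizontal: cable P is 90° − 60° = 30°, cable Q is 90° − 39° = 51°.
Weight W = 204 × 9.81 = 2001 N acts straight down.
Horizontal: T_P cos 30° = T_Q cos 51°  →  T_Q = 1.376 T_P.
Vertical: T_P sin 30° + T_Q sin 51° = 2001.
Substituting the horizontal relation into the vertical equation gives 1.569 T_P = 2001, so T_P = 1275 N.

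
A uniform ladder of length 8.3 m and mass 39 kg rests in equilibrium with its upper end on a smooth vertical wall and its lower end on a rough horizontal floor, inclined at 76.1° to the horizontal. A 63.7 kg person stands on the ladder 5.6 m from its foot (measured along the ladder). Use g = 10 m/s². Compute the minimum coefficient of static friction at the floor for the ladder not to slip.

μ_min ≈ 0.151

ΣF_y = 0: N_floor = 39×10 + 63.7×10 = 1027 N.
Torques about the foot: N_wall · 8.3 sin 76.1° = 39×10×4.15 cos 76.1° + 63.7×10×5.6 cos 76.1° → N_wall = 154.62 N.
ΣF_x = 0: f_floor = N_wall = 154.62 N.
μ_min = f_floor / N_floor = 154.62 / 1027 = 0.1506.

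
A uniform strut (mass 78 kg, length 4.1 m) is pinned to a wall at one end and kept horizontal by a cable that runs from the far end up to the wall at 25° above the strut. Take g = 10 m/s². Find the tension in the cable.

T ≈ 923 N

Take torques about the hinge: T sin 25° · 4.1 = 78×10×2.05 = 1599 N·m.
So T = 1599 / (0.4226 × 4.1) = 922.82 N.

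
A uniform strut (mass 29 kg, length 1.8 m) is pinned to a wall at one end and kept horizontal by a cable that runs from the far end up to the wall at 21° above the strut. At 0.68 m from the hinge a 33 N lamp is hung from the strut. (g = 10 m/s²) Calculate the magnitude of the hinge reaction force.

|H| ≈ 442 N

Take torques about the hinge: T sin 21° · 1.8 = 29×10×0.9 + 33×0.68 = 283.44 N·m.
So T = 283.44 / (0.3584 × 1.8) = 439.4 N.
ΣF_x = 0: H_x = T cos 21° = 410.21 N.
ΣF_y = 0: H_y = (29×10 + 33) − T sin 21° = 323 − 157.47 = 165.53 N.
|H| = √(H_x² + H_y²) = √((410.21)² + (165.53)²) = 442.35 N.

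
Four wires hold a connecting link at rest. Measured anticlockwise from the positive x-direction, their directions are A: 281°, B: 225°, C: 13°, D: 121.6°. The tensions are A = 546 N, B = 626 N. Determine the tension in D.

T_D ≈ 926 N

Resolve: ΣF_x = 546 cos 281° + 626 cos 225° + T_C cos 13° + T_D cos 121.6° = 0.
        ΣF_y = 546 sin 281° + 626 sin 225° + T_C sin 13° + T_D sin 121.6° = 0.
The known terms sum to (-338.5, -978.6) N, so 0.9744 T_C − 0.5240 T_D = 338.5 and 0.2250 T_C + 0.8517 T_D = 978.6.
Solving simultaneously: T_C = 845.2 N, T_D = 925.8 N.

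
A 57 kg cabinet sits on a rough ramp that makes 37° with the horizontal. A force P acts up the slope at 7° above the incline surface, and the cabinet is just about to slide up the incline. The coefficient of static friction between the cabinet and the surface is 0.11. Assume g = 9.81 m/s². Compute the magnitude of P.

On the verge of sliding up the incline, friction equals μN and acts down the slope.
Perpendicular: N + P sin 7° = W cos 37° = 446.6 N.
Along incline: P cos 7° = W sin 37° + μN  with W sin 37° = 336.5 N.
Solving the pair for P and N: P = 383.4 N, N = 399.9 N (and f = μN = 43.98 N).

P ≈ 383 N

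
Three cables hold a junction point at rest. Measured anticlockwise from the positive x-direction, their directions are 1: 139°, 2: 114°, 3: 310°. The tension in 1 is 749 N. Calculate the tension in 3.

Resolve: ΣF_x = 749 cos 139° + T_2 cos 114° + T_3 cos 310° = 0.
        ΣF_y = 749 sin 139° + T_2 sin 114° + T_3 sin 310° = 0.
The known terms sum to (-565.3, 491.4) N, so -0.4067 T_2 + 0.6428 T_3 = 565.3 and 0.9135 T_2 − 0.7660 T_3 = -491.4.
Solving simultaneously: T_2 = 425.1 N, T_3 = 1148 N.

T_3 ≈ 1150 N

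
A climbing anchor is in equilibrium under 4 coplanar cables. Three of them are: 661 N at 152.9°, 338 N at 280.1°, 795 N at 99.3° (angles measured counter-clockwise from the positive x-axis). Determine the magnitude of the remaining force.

Sum the known components: ΣF_x = -657.6 N, ΣF_y = 752.9 N.
For equilibrium the remaining force must supply (−ΣF_x, −ΣF_y) = (657.6, -752.9) N.
Magnitude = √((657.6)² + (-752.9)²) = 999.7 N; direction = atan2(-752.9, 657.6) = 311.1°.

F ≈ 1000 N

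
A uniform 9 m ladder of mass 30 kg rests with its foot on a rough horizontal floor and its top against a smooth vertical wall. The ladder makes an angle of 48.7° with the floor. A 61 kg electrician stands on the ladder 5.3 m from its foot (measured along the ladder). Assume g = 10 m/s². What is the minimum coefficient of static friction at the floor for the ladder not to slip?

ΣF_y = 0: N_floor = 30×10 + 61×10 = 910 N.
Torques about the foot: N_wall · 9 sin 48.7° = 30×10×4.5 cos 48.7° + 61×10×5.3 cos 48.7° → N_wall = 447.36 N.
ΣF_x = 0: f_floor = N_wall = 447.36 N.
μ_min = f_floor / N_floor = 447.36 / 910 = 0.4916.

μ_min ≈ 0.492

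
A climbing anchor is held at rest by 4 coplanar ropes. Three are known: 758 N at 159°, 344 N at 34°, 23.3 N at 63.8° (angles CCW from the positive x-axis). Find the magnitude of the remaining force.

Sum the known components: ΣF_x = -412.2 N, ΣF_y = 484.9 N.
For equilibrium the remaining force must supply (−ΣF_x, −ΣF_y) = (412.2, -484.9) N.
Magnitude = √((412.2)² + (-484.9)²) = 636.4 N; direction = atan2(-484.9, 412.2) = 310.4°.

F ≈ 636 N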